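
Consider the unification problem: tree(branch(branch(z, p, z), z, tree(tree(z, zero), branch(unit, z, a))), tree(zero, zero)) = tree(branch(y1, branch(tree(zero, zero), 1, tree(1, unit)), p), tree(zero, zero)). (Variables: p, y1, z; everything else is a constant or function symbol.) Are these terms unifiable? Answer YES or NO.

YES

Decompose tree/2: branch(branch(z, p, z), z, tree(tree(z, zero), branch(unit, z, a))) = branch(y1, branch(tree(zero, zero), 1, tree(1, unit)), p),  tree(zero, zero) = tree(zero, zero).
Decompose branch/3: branch(z, p, z) = y1,  z = branch(tree(zero, zero), 1, tree(1, unit)),  tree(tree(z, zero), branch(unit, z, a)) = p.
Bind y1 := branch(z, p, z); no other remaining equation mentions y1.
Bind z := branch(tree(zero, zero), 1, tree(1, unit)); substituting into the one remaining equation that mentions z gives: tree(tree(branch(tree(zero, zero), 1, tree(1, unit)), zero), branch(unit, branch(tree(zero, zero), 1, tree(1, unit)), a)) = p. Substituting into the earlier binding gives y1 := branch(branch(tree(zero, zero), 1, tree(1, unit)), p, branch(tree(zero, zero), 1, tree(1, unit))).
Bind p := tree(tree(branch(tree(zero, zero), 1, tree(1, unit)), zero), branch(unit, branch(tree(zero, zero), 1, tree(1, unit)), a)); no other remaining equation mentions p. Substituting into the earlier binding gives y1 := branch(branch(tree(zero, zero), 1, tree(1, unit)), tree(tree(branch(tree(zero, zero), 1, tree(1, unit)), zero), branch(unit, branch(tree(zero, zero), 1, tree(1, unit)), a)), branch(tree(zero, zero), 1, tree(1, unit))).
Delete trivial equation tree(zero, zero) = tree(zero, zero).
No equations remain and no clash or occurs-check failure arose, so a unifier exists.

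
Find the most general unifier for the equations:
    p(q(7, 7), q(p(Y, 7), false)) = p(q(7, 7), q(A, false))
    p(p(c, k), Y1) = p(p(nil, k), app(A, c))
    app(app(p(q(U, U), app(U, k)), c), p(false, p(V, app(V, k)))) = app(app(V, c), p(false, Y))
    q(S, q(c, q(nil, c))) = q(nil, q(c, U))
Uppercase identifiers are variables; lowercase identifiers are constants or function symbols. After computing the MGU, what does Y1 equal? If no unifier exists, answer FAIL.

FAIL

Decompose p/2: q(7, 7) = q(7, 7),  q(p(Y, 7), false) = q(A, false).
Delete trivial equation q(7, 7) = q(7, 7).
Decompose q/2: p(Y, 7) = A,  false = false.
Bind A := p(Y, 7); substituting into the one remaining equation that mentions A gives: p(p(c, k), Y1) = p(p(nil, k), app(p(Y, 7), c)).
Delete trivial equation false = false.
Decompose p/2: p(c, k) = p(nil, k),  Y1 = app(p(Y, 7), c).
Decompose p/2: c = nil,  k = k.
Clash: constants c and nil differ; no unifier exists.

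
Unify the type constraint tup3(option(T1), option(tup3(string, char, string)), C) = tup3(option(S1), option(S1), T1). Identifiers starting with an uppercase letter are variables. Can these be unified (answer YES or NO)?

Decompose tup3/3: option(T1) = option(S1),  option(tup3(string, char, string)) = option(S1),  C = T1.
Decompose option/1: T1 = S1.
Bind T1 := S1; substituting into the one remaining equation that mentions T1 gives: C = S1.
Decompose option/1: tup3(string, char, string) = S1.
Bind S1 := tup3(string, char, string); substituting into the remaining equation gives: C = tup3(string, char, string). Substituting into the earlier binding gives T1 := tup3(string, char, string).
Bind C := tup3(string, char, string).
No equations remain and no clash or occurs-check failure arose, so a unifier exists.

YES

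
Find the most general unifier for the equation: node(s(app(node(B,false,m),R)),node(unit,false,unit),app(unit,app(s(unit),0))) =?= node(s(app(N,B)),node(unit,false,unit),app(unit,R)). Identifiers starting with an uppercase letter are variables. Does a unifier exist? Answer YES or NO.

Decompose node/3: s(app(node(B,false,m),R)) =?= s(app(N,B)),  node(unit,false,unit) =?= node(unit,false,unit),  app(unit,app(s(unit),0)) =?= app(unit,R).
Decompose s/1: app(node(B,false,m),R) =?= app(N,B).
Decompose app/2: node(B,false,m) =?= N,  R =?= B.
Bind N := node(B,false,m); no other remaining equation mentions N.
Bind R := B; substituting into the one remaining equation that mentions R gives: app(unit,app(s(unit),0)) =?= app(unit,B).
Delete trivial equation node(unit,false,unit) =?= node(unit,false,unit).
Decompose app/2: unit =?= unit,  app(s(unit),0) =?= B.
Delete trivial equation unit =?= unit.
Bind B := app(s(unit),0). Substituting into the earlier bindings gives N := node(app(s(unit),0),false,m), R := app(s(unit),0).
No equations remain and no clash or occurs-check failure arose, so a unifier exists.

YES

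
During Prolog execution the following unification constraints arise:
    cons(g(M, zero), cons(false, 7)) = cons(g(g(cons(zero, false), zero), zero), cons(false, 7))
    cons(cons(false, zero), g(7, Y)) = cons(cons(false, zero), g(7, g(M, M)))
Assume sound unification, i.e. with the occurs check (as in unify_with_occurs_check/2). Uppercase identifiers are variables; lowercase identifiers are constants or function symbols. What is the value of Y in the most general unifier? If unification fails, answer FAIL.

Decompose cons/2: g(M, zero) = g(g(cons(zero, false), zero), zero),  cons(false, 7) = cons(false, 7).
Decompose g/2: M = g(cons(zero, false), zero),  zero = zero.
Bind M := g(cons(zero, false), zero); substituting into the one remaining equation that mentions M gives: cons(cons(false, zero), g(7, Y)) = cons(cons(false, zero), g(7, g(g(cons(zero, false), zero), g(cons(zero, false), zero)))).
Delete trivial equation zero = zero.
Delete trivial equation cons(false, 7) = cons(false, 7).
Decompose cons/2: cons(false, zero) = cons(false, zero),  g(7, Y) = g(7, g(g(cons(zero, false), zero), g(cons(zero, false), zero))).
Delete trivial equation cons(false, zero) = cons(false, zero).
Decompose g/2: 7 = 7,  Y = g(g(cons(zero, false), zero), g(cons(zero, false), zero)).
Delete trivial equation 7 = 7.
Bind Y := g(g(cons(zero, false), zero), g(cons(zero, false), zero)).
MGU = { M -> g(cons(zero, false), zero), Y -> g(g(cons(zero, false), zero), g(cons(zero, false), zero)) }, so Y -> g(g(cons(zero, false), zero), g(cons(zero, false), zero)).

g(g(cons(zero, false), zero), g(cons(zero, false), zero))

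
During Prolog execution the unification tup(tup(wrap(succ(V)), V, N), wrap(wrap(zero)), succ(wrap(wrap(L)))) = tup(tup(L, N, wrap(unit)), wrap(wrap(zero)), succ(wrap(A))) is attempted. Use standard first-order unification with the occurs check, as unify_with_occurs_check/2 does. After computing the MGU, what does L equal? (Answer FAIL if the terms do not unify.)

Decompose tup/3: tup(wrap(succ(V)), V, N) = tup(L, N, wrap(unit)),  wrap(wrap(zero)) = wrap(wrap(zero)),  succ(wrap(wrap(L))) = succ(wrap(A)).
Decompose tup/3: wrap(succ(V)) = L,  V = N,  N = wrap(unit).
Bind L := wrap(succ(V)); substituting into the one remaining equation that mentions L gives: succ(wrap(wrap(wrap(succ(V))))) = succ(wrap(A)).
Bind V := N; substituting into the one remaining equation that mentions V gives: succ(wrap(wrap(wrap(succ(N))))) = succ(wrap(A)). Substituting into the earlier binding gives L := wrap(succ(N)).
Bind N := wrap(unit); substituting into the one remaining equation that mentions N gives: succ(wrap(wrap(wrap(succ(wrap(unit)))))) = succ(wrap(A)). Substituting into the earlier bindings gives L := wrap(succ(wrap(unit))), V := wrap(unit).
Delete trivial equation wrap(wrap(zero)) = wrap(wrap(zero)).
Decompose succ/1: wrap(wrap(wrap(succ(wrap(unit))))) = wrap(A).
Decompose wrap/1: wrap(wrap(succ(wrap(unit)))) = A.
Bind A := wrap(wrap(succ(wrap(unit)))).
MGU = { L -> wrap(succ(wrap(unit))), V -> wrap(unit), N -> wrap(unit), A -> wrap(wrap(succ(wrap(unit)))) }, so L -> wrap(succ(wrap(unit))).

wrap(succ(wrap(unit)))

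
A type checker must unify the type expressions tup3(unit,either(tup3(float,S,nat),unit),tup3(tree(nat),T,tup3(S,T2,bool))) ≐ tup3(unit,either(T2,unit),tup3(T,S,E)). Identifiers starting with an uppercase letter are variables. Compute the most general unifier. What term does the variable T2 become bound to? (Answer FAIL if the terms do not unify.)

Decompose tup3/3: unit ≐ unit,  either(tup3(float,S,nat),unit) ≐ either(T2,unit),  tup3(tree(nat),T,tup3(S,T2,bool)) ≐ tup3(T,S,E).
Delete trivial equation unit ≐ unit.
Decompose either/2: tup3(float,S,nat) ≐ T2,  unit ≐ unit.
Bind T2 := tup3(float,S,nat); substituting into the one remaining equation that mentions T2 gives: tup3(tree(nat),T,tup3(S,tup3(float,S,nat),bool)) ≐ tup3(T,S,E).
Delete trivial equation unit ≐ unit.
Decompose tup3/3: tree(nat) ≐ T,  T ≐ S,  tup3(S,tup3(float,S,nat),bool) ≐ E.
Bind T := tree(nat); substituting into the one remaining equation that mentions T gives: tree(nat) ≐ S.
Bind S := tree(nat); substituting into the remaining equation gives: tup3(tree(nat),tup3(float,tree(nat),nat),bool) ≐ E. Substituting into the earlier binding gives T2 := tup3(float,tree(nat),nat).
Bind E := tup3(tree(nat),tup3(float,tree(nat),nat),bool).
MGU = { T2 := tup3(float,tree(nat),nat), T := tree(nat), S := tree(nat), E := tup3(tree(nat),tup3(float,tree(nat),nat),bool) }, so T2 := tup3(float,tree(nat),nat).

tup3(float,tree(nat),nat)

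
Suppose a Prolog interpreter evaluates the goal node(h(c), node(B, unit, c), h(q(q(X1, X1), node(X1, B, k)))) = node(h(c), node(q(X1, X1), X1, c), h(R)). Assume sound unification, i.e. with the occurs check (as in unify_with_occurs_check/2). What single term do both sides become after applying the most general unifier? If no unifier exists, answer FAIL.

node(h(c), node(q(unit, unit), unit, c), h(q(q(unit, unit), node(unit, q(unit, unit), k))))

Decompose node/3: h(c) = h(c),  node(B, unit, c) = node(q(X1, X1), X1, c),  h(q(q(X1, X1), node(X1, B, k))) = h(R).
Delete trivial equation h(c) = h(c).
Decompose node/3: B = q(X1, X1),  unit = X1,  c = c.
Bind B := q(X1, X1); substituting into the one remaining equation that mentions B gives: h(q(q(X1, X1), node(X1, q(X1, X1), k))) = h(R).
Bind X1 := unit; substituting into the one remaining equation that mentions X1 gives: h(q(q(unit, unit), node(unit, q(unit, unit), k))) = h(R). Substituting into the earlier binding gives B := q(unit, unit).
Delete trivial equation c = c.
Decompose h/1: q(q(unit, unit), node(unit, q(unit, unit), k)) = R.
Bind R := q(q(unit, unit), node(unit, q(unit, unit), k)).
Applying the MGU to either side gives node(h(c), node(q(unit, unit), unit, c), h(q(q(unit, unit), node(unit, q(unit, unit), k)))).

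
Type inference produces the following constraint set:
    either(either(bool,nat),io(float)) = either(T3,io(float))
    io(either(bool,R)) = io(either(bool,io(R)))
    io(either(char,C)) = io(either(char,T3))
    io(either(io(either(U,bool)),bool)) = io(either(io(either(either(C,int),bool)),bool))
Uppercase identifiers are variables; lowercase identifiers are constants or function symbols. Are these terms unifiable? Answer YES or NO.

Decompose either/2: either(bool,nat) = T3,  io(float) = io(float).
Bind T3 := either(bool,nat); substituting into the one remaining equation that mentions T3 gives: io(either(char,C)) = io(either(char,either(bool,nat))).
Delete trivial equation io(float) = io(float).
Decompose io/1: either(bool,R) = either(bool,io(R)).
Decompose either/2: bool = bool,  R = io(R).
Delete trivial equation bool = bool.
Occurs check fails: R occurs in io(R); the equation R = io(R) has no finite solution.

NO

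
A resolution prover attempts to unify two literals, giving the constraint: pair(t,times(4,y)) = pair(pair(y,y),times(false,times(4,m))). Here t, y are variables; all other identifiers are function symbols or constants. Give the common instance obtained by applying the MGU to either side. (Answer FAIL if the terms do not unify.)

Decompose pair/2: t = pair(y,y),  times(4,y) = times(false,times(4,m)).
Bind t := pair(y,y); no other remaining equation mentions t.
Decompose times/2: 4 = false,  y = times(4,m).
Clash: constants 4 and false differ; no unifier exists.

FAIL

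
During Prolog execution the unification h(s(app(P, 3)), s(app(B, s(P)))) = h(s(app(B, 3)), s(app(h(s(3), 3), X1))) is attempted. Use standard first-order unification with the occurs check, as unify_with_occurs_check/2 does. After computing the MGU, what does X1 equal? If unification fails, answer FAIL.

Decompose h/2: s(app(P, 3)) = s(app(B, 3)),  s(app(B, s(P))) = s(app(h(s(3), 3), X1)).
Decompose s/1: app(P, 3) = app(B, 3).
Decompose app/2: P = B,  3 = 3.
Bind P := B; substituting into the one remaining equation that mentions P gives: s(app(B, s(B))) = s(app(h(s(3), 3), X1)).
Delete trivial equation 3 = 3.
Decompose s/1: app(B, s(B)) = app(h(s(3), 3), X1).
Decompose app/2: B = h(s(3), 3),  s(B) = X1.
Bind B := h(s(3), 3); substituting into the remaining equation gives: s(h(s(3), 3)) = X1. Substituting into the earlier binding gives P := h(s(3), 3).
Bind X1 := s(h(s(3), 3)).
MGU = { P -> h(s(3), 3), B -> h(s(3), 3), X1 -> s(h(s(3), 3)) }, so X1 -> s(h(s(3), 3)).

s(h(s(3), 3))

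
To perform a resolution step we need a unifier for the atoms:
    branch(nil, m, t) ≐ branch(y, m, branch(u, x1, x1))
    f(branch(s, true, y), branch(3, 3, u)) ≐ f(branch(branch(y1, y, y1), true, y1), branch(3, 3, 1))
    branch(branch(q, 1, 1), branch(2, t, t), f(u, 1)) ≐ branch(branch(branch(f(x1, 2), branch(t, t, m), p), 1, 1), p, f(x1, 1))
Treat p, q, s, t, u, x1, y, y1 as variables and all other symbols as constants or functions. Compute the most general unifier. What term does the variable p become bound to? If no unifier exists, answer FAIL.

Decompose branch/3: nil ≐ y,  m ≐ m,  t ≐ branch(u, x1, x1).
Bind y := nil; substituting into the one remaining equation that mentions y gives: f(branch(s, true, nil), branch(3, 3, u)) ≐ f(branch(branch(y1, nil, y1), true, y1), branch(3, 3, 1)).
Delete trivial equation m ≐ m.
Bind t := branch(u, x1, x1); substituting into the one remaining equation that mentions t gives: branch(branch(q, 1, 1), branch(2, branch(u, x1, x1), branch(u, x1, x1)), f(u, 1)) ≐ branch(branch(branch(f(x1, 2), branch(branch(u, x1, x1), branch(u, x1, x1), m), p), 1, 1), p, f(x1, 1)).
Decompose f/2: branch(s, true, nil) ≐ branch(branch(y1, nil, y1), true, y1),  branch(3, 3, u) ≐ branch(3, 3, 1).
Decompose branch/3: s ≐ branch(y1, nil, y1),  true ≐ true,  nil ≐ y1.
Bind s := branch(y1, nil, y1); no other remaining equation mentions s.
Delete trivial equation true ≐ true.
Bind y1 := nil; no other remaining equation mentions y1. Substituting into the earlier binding gives s := branch(nil, nil, nil).
Decompose branch/3: 3 ≐ 3,  3 ≐ 3,  u ≐ 1.
Delete trivial equation 3 ≐ 3.
Delete trivial equation 3 ≐ 3.
Bind u := 1; substituting into the remaining equation gives: branch(branch(q, 1, 1), branch(2, branch(1, x1, x1), branch(1, x1, x1)), f(1, 1)) ≐ branch(branch(branch(f(x1, 2), branch(branch(1, x1, x1), branch(1, x1, x1), m), p), 1, 1), p, f(x1, 1)). Substituting into the earlier binding gives t := branch(1, x1, x1).
Decompose branch/3: branch(q, 1, 1) ≐ branch(branch(f(x1, 2), branch(branch(1, x1, x1), branch(1, x1, x1), m), p), 1, 1),  branch(2, branch(1, x1, x1), branch(1, x1, x1)) ≐ p,  f(1, 1) ≐ f(x1, 1).
Decompose branch/3: q ≐ branch(f(x1, 2), branch(branch(1, x1, x1), branch(1, x1, x1), m), p),  1 ≐ 1,  1 ≐ 1.
Bind q := branch(f(x1, 2), branch(branch(1, x1, x1), branch(1, x1, x1), m), p); no other remaining equation mentions q.
Delete trivial equation 1 ≐ 1.
Delete trivial equation 1 ≐ 1.
Bind p := branch(2, branch(1, x1, x1), branch(1, x1, x1)); no other remaining equation mentions p. Substituting into the earlier binding gives q := branch(f(x1, 2), branch(branch(1, x1, x1), branch(1, x1, x1), m), branch(2, branch(1, x1, x1), branch(1, x1, x1))).
Decompose f/2: 1 ≐ x1,  1 ≐ 1.
Bind x1 := 1; no other remaining equation mentions x1. Substituting into the earlier bindings gives t := branch(1, 1, 1), q := branch(f(1, 2), branch(branch(1, 1, 1), branch(1, 1, 1), m), branch(2, branch(1, 1, 1), branch(1, 1, 1))), p := branch(2, branch(1, 1, 1), branch(1, 1, 1)).
Delete trivial equation 1 ≐ 1.
MGU = { y := nil, t := branch(1, 1, 1), s := branch(nil, nil, nil), y1 := nil, u := 1, q := branch(f(1, 2), branch(branch(1, 1, 1), branch(1, 1, 1), m), branch(2, branch(1, 1, 1), branch(1, 1, 1))), p := branch(2, branch(1, 1, 1), branch(1, 1, 1)), x1 := 1 }, so p := branch(2, branch(1, 1, 1), branch(1, 1, 1)).

branch(2, branch(1, 1, 1), branch(1, 1, 1))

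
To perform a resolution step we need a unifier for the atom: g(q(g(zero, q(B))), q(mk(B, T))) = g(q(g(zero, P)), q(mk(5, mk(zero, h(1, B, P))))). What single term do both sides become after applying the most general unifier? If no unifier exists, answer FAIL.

g(q(g(zero, q(5))), q(mk(5, mk(zero, h(1, 5, q(5))))))

Decompose g/2: q(g(zero, q(B))) = q(g(zero, P)),  q(mk(B, T)) = q(mk(5, mk(zero, h(1, B, P)))).
Decompose q/1: g(zero, q(B)) = g(zero, P).
Decompose g/2: zero = zero,  q(B) = P.
Delete trivial equation zero = zero.
Bind P := q(B); substituting into the remaining equation gives: q(mk(B, T)) = q(mk(5, mk(zero, h(1, B, q(B))))).
Decompose q/1: mk(B, T) = mk(5, mk(zero, h(1, B, q(B)))).
Decompose mk/2: B = 5,  T = mk(zero, h(1, B, q(B))).
Bind B := 5; substituting into the remaining equation gives: T = mk(zero, h(1, 5, q(5))). Substituting into the earlier binding gives P := q(5).
Bind T := mk(zero, h(1, 5, q(5))).
Applying the MGU to either side gives g(q(g(zero, q(5))), q(mk(5, mk(zero, h(1, 5, q(5)))))).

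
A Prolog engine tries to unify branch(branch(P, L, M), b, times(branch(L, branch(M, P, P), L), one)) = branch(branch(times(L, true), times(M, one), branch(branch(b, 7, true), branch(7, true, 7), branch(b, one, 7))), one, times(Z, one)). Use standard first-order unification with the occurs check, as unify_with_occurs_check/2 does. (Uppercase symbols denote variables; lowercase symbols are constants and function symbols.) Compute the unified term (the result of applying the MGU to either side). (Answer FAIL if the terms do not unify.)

Decompose branch/3: branch(P, L, M) = branch(times(L, true), times(M, one), branch(branch(b, 7, true), branch(7, true, 7), branch(b, one, 7))),  b = one,  times(branch(L, branch(M, P, P), L), one) = times(Z, one).
Decompose branch/3: P = times(L, true),  L = times(M, one),  M = branch(branch(b, 7, true), branch(7, true, 7), branch(b, one, 7)).
Bind P := times(L, true); substituting into the one remaining equation that mentions P gives: times(branch(L, branch(M, times(L, true), times(L, true)), L), one) = times(Z, one).
Bind L := times(M, one); substituting into the one remaining equation that mentions L gives: times(branch(times(M, one), branch(M, times(times(M, one), true), times(times(M, one), true)), times(M, one)), one) = times(Z, one). Substituting into the earlier binding gives P := times(times(M, one), true).
Bind M := branch(branch(b, 7, true), branch(7, true, 7), branch(b, one, 7)); substituting into the one remaining equation that mentions M gives: times(branch(times(branch(branch(b, 7, true), branch(7, true, 7), branch(b, one, 7)), one), branch(branch(branch(b, 7, true), branch(7, true, 7), branch(b, one, 7)), times(times(branch(branch(b, 7, true), branch(7, true, 7), branch(b, one, 7)), one), true), times(times(branch(branch(b, 7, true), branch(7, true, 7), branch(b, one, 7)), one), true)), times(branch(branch(b, 7, true), branch(7, true, 7), branch(b, one, 7)), one)), one) = times(Z, one). Substituting into the earlier bindings gives P := times(times(branch(branch(b, 7, true), branch(7, true, 7), branch(b, one, 7)), one), true), L := times(branch(branch(b, 7, true), branch(7, true, 7), branch(b, one, 7)), one).
Clash: constants b and one differ; no unifier exists.

FAIL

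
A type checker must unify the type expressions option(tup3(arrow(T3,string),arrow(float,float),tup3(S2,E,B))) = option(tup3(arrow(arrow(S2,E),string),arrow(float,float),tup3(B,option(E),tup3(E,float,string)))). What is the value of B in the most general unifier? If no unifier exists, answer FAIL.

Decompose option/1: tup3(arrow(T3,string),arrow(float,float),tup3(S2,E,B)) = tup3(arrow(arrow(S2,E),string),arrow(float,float),tup3(B,option(E),tup3(E,float,string))).
Decompose tup3/3: arrow(T3,string) = arrow(arrow(S2,E),string),  arrow(float,float) = arrow(float,float),  tup3(S2,E,B) = tup3(B,option(E),tup3(E,float,string)).
Decompose arrow/2: T3 = arrow(S2,E),  string = string.
Bind T3 := arrow(S2,E); no other remaining equation mentions T3.
Delete trivial equation string = string.
Delete trivial equation arrow(float,float) = arrow(float,float).
Decompose tup3/3: S2 = B,  E = option(E),  B = tup3(E,float,string).
Bind S2 := B; no other remaining equation mentions S2. Substituting into the earlier binding gives T3 := arrow(B,E).
Occurs check fails: E occurs in option(E); the equation E = option(E) has no finite solution.

FAIL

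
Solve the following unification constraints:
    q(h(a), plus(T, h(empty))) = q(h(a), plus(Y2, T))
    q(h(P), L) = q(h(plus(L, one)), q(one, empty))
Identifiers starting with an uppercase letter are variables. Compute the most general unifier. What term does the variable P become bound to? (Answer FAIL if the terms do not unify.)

plus(q(one, empty), one)

Decompose q/2: h(a) = h(a),  plus(T, h(empty)) = plus(Y2, T).
Delete trivial equation h(a) = h(a).
Decompose plus/2: T = Y2,  h(empty) = T.
Bind T := Y2; substituting into the one remaining equation that mentions T gives: h(empty) = Y2.
Bind Y2 := h(empty); no other remaining equation mentions Y2. Substituting into the earlier binding gives T := h(empty).
Decompose q/2: h(P) = h(plus(L, one)),  L = q(one, empty).
Decompose h/1: P = plus(L, one).
Bind P := plus(L, one); no other remaining equation mentions P.
Bind L := q(one, empty). Substituting into the earlier binding gives P := plus(q(one, empty), one).
MGU = { T -> h(empty), Y2 -> h(empty), P -> plus(q(one, empty), one), L -> q(one, empty) }, so P -> plus(q(one, empty), one).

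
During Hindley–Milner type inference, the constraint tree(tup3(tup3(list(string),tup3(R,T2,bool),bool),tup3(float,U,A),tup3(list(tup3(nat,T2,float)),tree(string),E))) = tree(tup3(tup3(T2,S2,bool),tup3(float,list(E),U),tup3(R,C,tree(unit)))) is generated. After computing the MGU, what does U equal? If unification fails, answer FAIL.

Decompose tree/1: tup3(tup3(list(string),tup3(R,T2,bool),bool),tup3(float,U,A),tup3(list(tup3(nat,T2,float)),tree(string),E)) = tup3(tup3(T2,S2,bool),tup3(float,list(E),U),tup3(R,C,tree(unit))).
Decompose tup3/3: tup3(list(string),tup3(R,T2,bool),bool) = tup3(T2,S2,bool),  tup3(float,U,A) = tup3(float,list(E),U),  tup3(list(tup3(nat,T2,float)),tree(string),E) = tup3(R,C,tree(unit)).
Decompose tup3/3: list(string) = T2,  tup3(R,T2,bool) = S2,  bool = bool.
Bind T2 := list(string); substituting into the 2 remaining equations that mention T2 gives: tup3(R,list(string),bool) = S2,  tup3(list(tup3(nat,list(string),float)),tree(string),E) = tup3(R,C,tree(unit)).
Bind S2 := tup3(R,list(string),bool); no other remaining equation mentions S2.
Delete trivial equation bool = bool.
Decompose tup3/3: float = float,  U = list(E),  A = U.
Delete trivial equation float = float.
Bind U := list(E); substituting into the one remaining equation that mentions U gives: A = list(E).
Bind A := list(E); no other remaining equation mentions A.
Decompose tup3/3: list(tup3(nat,list(string),float)) = R,  tree(string) = C,  E = tree(unit).
Bind R := list(tup3(nat,list(string),float)); no other remaining equation mentions R. Substituting into the earlier binding gives S2 := tup3(list(tup3(nat,list(string),float)),list(string),bool).
Bind C := tree(string); no other remaining equation mentions C.
Bind E := tree(unit). Substituting into the earlier bindings gives U := list(tree(unit)), A := list(tree(unit)).
MGU = { T2 ↦ list(string), S2 ↦ tup3(list(tup3(nat,list(string),float)),list(string),bool), U ↦ list(tree(unit)), A ↦ list(tree(unit)), R ↦ list(tup3(nat,list(string),float)), C ↦ tree(string), E ↦ tree(unit) }, so U ↦ list(tree(unit)).

list(tree(unit))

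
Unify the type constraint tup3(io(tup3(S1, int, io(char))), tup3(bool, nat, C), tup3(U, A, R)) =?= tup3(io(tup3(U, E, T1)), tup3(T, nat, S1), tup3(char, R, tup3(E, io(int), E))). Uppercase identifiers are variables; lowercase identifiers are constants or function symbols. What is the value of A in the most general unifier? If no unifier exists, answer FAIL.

tup3(int, io(int), int)

Decompose tup3/3: io(tup3(S1, int, io(char))) =?= io(tup3(U, E, T1)),  tup3(bool, nat, C) =?= tup3(T, nat, S1),  tup3(U, A, R) =?= tup3(char, R, tup3(E, io(int), E)).
Decompose io/1: tup3(S1, int, io(char)) =?= tup3(U, E, T1).
Decompose tup3/3: S1 =?= U,  int =?= E,  io(char) =?= T1.
Bind S1 := U; substituting into the one remaining equation that mentions S1 gives: tup3(bool, nat, C) =?= tup3(T, nat, U).
Bind E := int; substituting into the one remaining equation that mentions E gives: tup3(U, A, R) =?= tup3(char, R, tup3(int, io(int), int)).
Bind T1 := io(char); no other remaining equation mentions T1.
Decompose tup3/3: bool =?= T,  nat =?= nat,  C =?= U.
Bind T := bool; no other remaining equation mentions T.
Delete trivial equation nat =?= nat.
Bind C := U; no other remaining equation mentions C.
Decompose tup3/3: U =?= char,  A =?= R,  R =?= tup3(int, io(int), int).
Bind U := char; no other remaining equation mentions U. Substituting into the earlier bindings gives S1 := char, C := char.
Bind A := R; no other remaining equation mentions A.
Bind R := tup3(int, io(int), int). Substituting into the earlier binding gives A := tup3(int, io(int), int).
MGU = { S1 := char, E := int, T1 := io(char), T := bool, C := char, U := char, A := tup3(int, io(int), int), R := tup3(int, io(int), int) }, so A := tup3(int, io(int), int).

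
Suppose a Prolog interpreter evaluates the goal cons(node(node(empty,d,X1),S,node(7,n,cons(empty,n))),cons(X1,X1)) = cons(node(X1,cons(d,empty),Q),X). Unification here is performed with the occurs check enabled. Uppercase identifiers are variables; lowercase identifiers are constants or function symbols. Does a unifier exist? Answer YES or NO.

NO

Decompose cons/2: node(node(empty,d,X1),S,node(7,n,cons(empty,n))) = node(X1,cons(d,empty),Q),  cons(X1,X1) = X.
Decompose node/3: node(empty,d,X1) = X1,  S = cons(d,empty),  node(7,n,cons(empty,n)) = Q.
Occurs check fails: X1 occurs in node(empty,d,X1); the equation X1 = node(empty,d,X1) has no finite solution.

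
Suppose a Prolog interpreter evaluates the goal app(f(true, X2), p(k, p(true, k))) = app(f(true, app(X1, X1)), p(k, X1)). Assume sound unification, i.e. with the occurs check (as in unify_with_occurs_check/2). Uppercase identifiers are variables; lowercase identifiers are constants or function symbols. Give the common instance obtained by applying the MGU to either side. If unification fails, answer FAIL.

Decompose app/2: f(true, X2) = f(true, app(X1, X1)),  p(k, p(true, k)) = p(k, X1).
Decompose f/2: true = true,  X2 = app(X1, X1).
Delete trivial equation true = true.
Bind X2 := app(X1, X1); no other remaining equation mentions X2.
Decompose p/2: k = k,  p(true, k) = X1.
Delete trivial equation k = k.
Bind X1 := p(true, k). Substituting into the earlier binding gives X2 := app(p(true, k), p(true, k)).
Applying the MGU to either side gives app(f(true, app(p(true, k), p(true, k))), p(k, p(true, k))).

app(f(true, app(p(true, k), p(true, k))), p(k, p(true, k)))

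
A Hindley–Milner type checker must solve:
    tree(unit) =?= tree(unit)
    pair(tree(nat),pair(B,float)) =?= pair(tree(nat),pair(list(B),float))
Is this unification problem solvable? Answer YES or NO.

Delete trivial equation tree(unit) =?= tree(unit).
Decompose pair/2: tree(nat) =?= tree(nat),  pair(B,float) =?= pair(list(B),float).
Delete trivial equation tree(nat) =?= tree(nat).
Decompose pair/2: B =?= list(B),  float =?= float.
Occurs check fails: B occurs in list(B); the equation B =?= list(B) has no finite solution.

NO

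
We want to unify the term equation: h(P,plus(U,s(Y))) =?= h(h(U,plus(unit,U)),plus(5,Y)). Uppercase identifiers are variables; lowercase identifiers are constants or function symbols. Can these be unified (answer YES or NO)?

Decompose h/2: P =?= h(U,plus(unit,U)),  plus(U,s(Y)) =?= plus(5,Y).
Bind P := h(U,plus(unit,U)); no other remaining equation mentions P.
Decompose plus/2: U =?= 5,  s(Y) =?= Y.
Bind U := 5; no other remaining equation mentions U. Substituting into the earlier binding gives P := h(5,plus(unit,5)).
Occurs check fails: Y occurs in s(Y); the equation Y =?= s(Y) has no finite solution.

NO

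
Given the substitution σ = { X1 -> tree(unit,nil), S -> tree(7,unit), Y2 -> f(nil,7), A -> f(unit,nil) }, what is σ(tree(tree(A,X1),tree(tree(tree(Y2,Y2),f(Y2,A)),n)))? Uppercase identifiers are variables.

tree(tree(f(unit,nil),tree(unit,nil)),tree(tree(tree(f(nil,7),f(nil,7)),f(f(nil,7),f(unit,nil))),n))

Replace each occurrence of X1 with tree(unit,nil).
Replace each occurrence of Y2 with f(nil,7).
Replace each occurrence of A with f(unit,nil).
Result: tree(tree(f(unit,nil),tree(unit,nil)),tree(tree(tree(f(nil,7),f(nil,7)),f(f(nil,7),f(unit,nil))),n)).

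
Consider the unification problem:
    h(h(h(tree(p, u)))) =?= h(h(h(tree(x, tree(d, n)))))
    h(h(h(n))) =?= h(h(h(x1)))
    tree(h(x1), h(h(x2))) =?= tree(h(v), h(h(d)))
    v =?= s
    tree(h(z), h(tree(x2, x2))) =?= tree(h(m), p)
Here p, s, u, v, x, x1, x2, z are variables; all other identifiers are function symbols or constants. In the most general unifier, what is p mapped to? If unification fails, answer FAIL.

h(tree(d, d))

Decompose h/1: h(h(tree(p, u))) =?= h(h(tree(x, tree(d, n)))).
Decompose h/1: h(tree(p, u)) =?= h(tree(x, tree(d, n))).
Decompose h/1: tree(p, u) =?= tree(x, tree(d, n)).
Decompose tree/2: p =?= x,  u =?= tree(d, n).
Bind p := x; substituting into the one remaining equation that mentions p gives: tree(h(z), h(tree(x2, x2))) =?= tree(h(m), x).
Bind u := tree(d, n); no other remaining equation mentions u.
Decompose h/1: h(h(n)) =?= h(h(x1)).
Decompose h/1: h(n) =?= h(x1).
Decompose h/1: n =?= x1.
Bind x1 := n; substituting into the one remaining equation that mentions x1 gives: tree(h(n), h(h(x2))) =?= tree(h(v), h(h(d))).
Decompose tree/2: h(n) =?= h(v),  h(h(x2)) =?= h(h(d)).
Decompose h/1: n =?= v.
Bind v := n; substituting into the one remaining equation that mentions v gives: n =?= s.
Decompose h/1: h(x2) =?= h(d).
Decompose h/1: x2 =?= d.
Bind x2 := d; substituting into the one remaining equation that mentions x2 gives: tree(h(z), h(tree(d, d))) =?= tree(h(m), x).
Bind s := n; no other remaining equation mentions s.
Decompose tree/2: h(z) =?= h(m),  h(tree(d, d)) =?= x.
Decompose h/1: z =?= m.
Bind z := m; no other remaining equation mentions z.
Bind x := h(tree(d, d)). Substituting into the earlier binding gives p := h(tree(d, d)).
MGU = { p ↦ h(tree(d, d)), u ↦ tree(d, n), x1 ↦ n, v ↦ n, x2 ↦ d, s ↦ n, z ↦ m, x ↦ h(tree(d, d)) }, so p ↦ h(tree(d, d)).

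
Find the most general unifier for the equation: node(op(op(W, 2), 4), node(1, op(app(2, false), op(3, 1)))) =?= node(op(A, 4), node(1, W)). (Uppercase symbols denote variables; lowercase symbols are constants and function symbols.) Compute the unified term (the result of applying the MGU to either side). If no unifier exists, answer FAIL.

Decompose node/2: op(op(W, 2), 4) =?= op(A, 4),  node(1, op(app(2, false), op(3, 1))) =?= node(1, W).
Decompose op/2: op(W, 2) =?= A,  4 =?= 4.
Bind A := op(W, 2); no other remaining equation mentions A.
Delete trivial equation 4 =?= 4.
Decompose node/2: 1 =?= 1,  op(app(2, false), op(3, 1)) =?= W.
Delete trivial equation 1 =?= 1.
Bind W := op(app(2, false), op(3, 1)). Substituting into the earlier binding gives A := op(op(app(2, false), op(3, 1)), 2).
Applying the MGU to either side gives node(op(op(op(app(2, false), op(3, 1)), 2), 4), node(1, op(app(2, false), op(3, 1)))).

node(op(op(op(app(2, false), op(3, 1)), 2), 4), node(1, op(app(2, false), op(3, 1))))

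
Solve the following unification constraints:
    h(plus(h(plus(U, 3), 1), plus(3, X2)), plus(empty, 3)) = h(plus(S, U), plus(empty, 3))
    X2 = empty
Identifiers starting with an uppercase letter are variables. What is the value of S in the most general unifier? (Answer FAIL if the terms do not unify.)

h(plus(plus(3, empty), 3), 1)

Decompose h/2: plus(h(plus(U, 3), 1), plus(3, X2)) = plus(S, U),  plus(empty, 3) = plus(empty, 3).
Decompose plus/2: h(plus(U, 3), 1) = S,  plus(3, X2) = U.
Bind S := h(plus(U, 3), 1); no other remaining equation mentions S.
Bind U := plus(3, X2); no other remaining equation mentions U. Substituting into the earlier binding gives S := h(plus(plus(3, X2), 3), 1).
Delete trivial equation plus(empty, 3) = plus(empty, 3).
Bind X2 := empty. Substituting into the earlier bindings gives S := h(plus(plus(3, empty), 3), 1), U := plus(3, empty).
MGU = { S := h(plus(plus(3, empty), 3), 1), U := plus(3, empty), X2 := empty }, so S := h(plus(plus(3, empty), 3), 1).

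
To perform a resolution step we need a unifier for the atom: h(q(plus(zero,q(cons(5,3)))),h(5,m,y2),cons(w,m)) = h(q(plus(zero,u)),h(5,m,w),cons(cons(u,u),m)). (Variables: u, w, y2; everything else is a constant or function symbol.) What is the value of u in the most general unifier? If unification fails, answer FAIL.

Decompose h/3: q(plus(zero,q(cons(5,3)))) = q(plus(zero,u)),  h(5,m,y2) = h(5,m,w),  cons(w,m) = cons(cons(u,u),m).
Decompose q/1: plus(zero,q(cons(5,3))) = plus(zero,u).
Decompose plus/2: zero = zero,  q(cons(5,3)) = u.
Delete trivial equation zero = zero.
Bind u := q(cons(5,3)); substituting into the one remaining equation that mentions u gives: cons(w,m) = cons(cons(q(cons(5,3)),q(cons(5,3))),m).
Decompose h/3: 5 = 5,  m = m,  y2 = w.
Delete trivial equation 5 = 5.
Delete trivial equation m = m.
Bind y2 := w; no other remaining equation mentions y2.
Decompose cons/2: w = cons(q(cons(5,3)),q(cons(5,3))),  m = m.
Bind w := cons(q(cons(5,3)),q(cons(5,3))); no other remaining equation mentions w. Substituting into the earlier binding gives y2 := cons(q(cons(5,3)),q(cons(5,3))).
Delete trivial equation m = m.
MGU = { u -> q(cons(5,3)), y2 -> cons(q(cons(5,3)),q(cons(5,3))), w -> cons(q(cons(5,3)),q(cons(5,3))) }, so u -> q(cons(5,3)).

q(cons(5,3))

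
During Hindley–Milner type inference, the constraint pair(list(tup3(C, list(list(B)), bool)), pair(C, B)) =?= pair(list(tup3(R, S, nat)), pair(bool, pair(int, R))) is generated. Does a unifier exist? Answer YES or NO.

Decompose pair/2: list(tup3(C, list(list(B)), bool)) =?= list(tup3(R, S, nat)),  pair(C, B) =?= pair(bool, pair(int, R)).
Decompose list/1: tup3(C, list(list(B)), bool) =?= tup3(R, S, nat).
Decompose tup3/3: C =?= R,  list(list(B)) =?= S,  bool =?= nat.
Bind C := R; substituting into the one remaining equation that mentions C gives: pair(R, B) =?= pair(bool, pair(int, R)).
Bind S := list(list(B)); no other remaining equation mentions S.
Clash: constants bool and nat differ; no unifier exists.

NO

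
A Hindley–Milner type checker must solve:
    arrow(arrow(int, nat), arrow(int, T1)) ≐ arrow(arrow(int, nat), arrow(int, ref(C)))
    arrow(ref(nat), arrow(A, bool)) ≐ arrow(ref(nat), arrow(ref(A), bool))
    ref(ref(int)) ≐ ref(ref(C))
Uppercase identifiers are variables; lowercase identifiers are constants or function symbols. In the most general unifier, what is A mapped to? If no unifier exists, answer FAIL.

Decompose arrow/2: arrow(int, nat) ≐ arrow(int, nat),  arrow(int, T1) ≐ arrow(int, ref(C)).
Delete trivial equation arrow(int, nat) ≐ arrow(int, nat).
Decompose arrow/2: int ≐ int,  T1 ≐ ref(C).
Delete trivial equation int ≐ int.
Bind T1 := ref(C); no other remaining equation mentions T1.
Decompose arrow/2: ref(nat) ≐ ref(nat),  arrow(A, bool) ≐ arrow(ref(A), bool).
Delete trivial equation ref(nat) ≐ ref(nat).
Decompose arrow/2: A ≐ ref(A),  bool ≐ bool.
Occurs check fails: A occurs in ref(A); the equation A ≐ ref(A) has no finite solution.

FAIL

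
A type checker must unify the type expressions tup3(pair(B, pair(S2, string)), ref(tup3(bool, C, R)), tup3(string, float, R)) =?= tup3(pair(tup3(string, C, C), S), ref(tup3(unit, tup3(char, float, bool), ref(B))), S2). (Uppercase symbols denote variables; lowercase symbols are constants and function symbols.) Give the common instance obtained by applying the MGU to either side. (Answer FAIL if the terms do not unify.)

Decompose tup3/3: pair(B, pair(S2, string)) =?= pair(tup3(string, C, C), S),  ref(tup3(bool, C, R)) =?= ref(tup3(unit, tup3(char, float, bool), ref(B))),  tup3(string, float, R) =?= S2.
Decompose pair/2: B =?= tup3(string, C, C),  pair(S2, string) =?= S.
Bind B := tup3(string, C, C); substituting into the one remaining equation that mentions B gives: ref(tup3(bool, C, R)) =?= ref(tup3(unit, tup3(char, float, bool), ref(tup3(string, C, C)))).
Bind S := pair(S2, string); no other remaining equation mentions S.
Decompose ref/1: tup3(bool, C, R) =?= tup3(unit, tup3(char, float, bool), ref(tup3(string, C, C))).
Decompose tup3/3: bool =?= unit,  C =?= tup3(char, float, bool),  R =?= ref(tup3(string, C, C)).
Clash: constants bool and unit differ; no unifier exists.

FAIL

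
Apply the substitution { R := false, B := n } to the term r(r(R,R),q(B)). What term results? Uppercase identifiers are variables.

r(r(false,false),q(n))

Replace each occurrence of R with false.
Replace each occurrence of B with n.
Result: r(r(false,false),q(n)).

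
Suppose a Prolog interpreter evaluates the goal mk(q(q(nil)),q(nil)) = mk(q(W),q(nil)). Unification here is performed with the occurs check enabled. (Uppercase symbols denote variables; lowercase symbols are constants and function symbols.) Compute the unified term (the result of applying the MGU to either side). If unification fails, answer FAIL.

Decompose mk/2: q(q(nil)) = q(W),  q(nil) = q(nil).
Decompose q/1: q(nil) = W.
Bind W := q(nil); no other remaining equation mentions W.
Delete trivial equation q(nil) = q(nil).
Applying the MGU to either side gives mk(q(q(nil)),q(nil)).

mk(q(q(nil)),q(nil))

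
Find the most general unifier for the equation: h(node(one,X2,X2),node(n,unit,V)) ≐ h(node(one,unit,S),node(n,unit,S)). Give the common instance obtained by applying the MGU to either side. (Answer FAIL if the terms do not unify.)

h(node(one,unit,unit),node(n,unit,unit))

Decompose h/2: node(one,X2,X2) ≐ node(one,unit,S),  node(n,unit,V) ≐ node(n,unit,S).
Decompose node/3: one ≐ one,  X2 ≐ unit,  X2 ≐ S.
Delete trivial equation one ≐ one.
Bind X2 := unit; substituting into the one remaining equation that mentions X2 gives: unit ≐ S.
Bind S := unit; substituting into the remaining equation gives: node(n,unit,V) ≐ node(n,unit,unit).
Decompose node/3: n ≐ n,  unit ≐ unit,  V ≐ unit.
Delete trivial equation n ≐ n.
Delete trivial equation unit ≐ unit.
Bind V := unit.
Applying the MGU to either side gives h(node(one,unit,unit),node(n,unit,unit)).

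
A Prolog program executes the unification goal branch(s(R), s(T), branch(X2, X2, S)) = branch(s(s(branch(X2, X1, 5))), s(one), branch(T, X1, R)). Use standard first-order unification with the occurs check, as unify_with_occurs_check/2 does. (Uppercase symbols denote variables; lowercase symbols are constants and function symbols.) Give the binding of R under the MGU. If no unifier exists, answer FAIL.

Decompose branch/3: s(R) = s(s(branch(X2, X1, 5))),  s(T) = s(one),  branch(X2, X2, S) = branch(T, X1, R).
Decompose s/1: R = s(branch(X2, X1, 5)).
Bind R := s(branch(X2, X1, 5)); substituting into the one remaining equation that mentions R gives: branch(X2, X2, S) = branch(T, X1, s(branch(X2, X1, 5))).
Decompose s/1: T = one.
Bind T := one; substituting into the remaining equation gives: branch(X2, X2, S) = branch(one, X1, s(branch(X2, X1, 5))).
Decompose branch/3: X2 = one,  X2 = X1,  S = s(branch(X2, X1, 5)).
Bind X2 := one; substituting into the remaining equations gives: one = X1,  S = s(branch(one, X1, 5)). Substituting into the earlier binding gives R := s(branch(one, X1, 5)).
Bind X1 := one; substituting into the remaining equation gives: S = s(branch(one, one, 5)). Substituting into the earlier binding gives R := s(branch(one, one, 5)).
Bind S := s(branch(one, one, 5)).
MGU = { R ↦ s(branch(one, one, 5)), T ↦ one, X2 ↦ one, X1 ↦ one, S ↦ s(branch(one, one, 5)) }, so R ↦ s(branch(one, one, 5)).

s(branch(one, one, 5))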